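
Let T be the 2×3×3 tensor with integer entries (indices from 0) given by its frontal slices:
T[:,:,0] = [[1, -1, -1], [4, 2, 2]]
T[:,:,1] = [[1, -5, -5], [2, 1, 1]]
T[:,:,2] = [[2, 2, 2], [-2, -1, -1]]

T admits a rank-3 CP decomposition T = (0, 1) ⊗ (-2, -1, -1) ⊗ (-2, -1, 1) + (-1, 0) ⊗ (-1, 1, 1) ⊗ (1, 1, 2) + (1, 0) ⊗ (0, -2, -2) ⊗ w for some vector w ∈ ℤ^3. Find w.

Subtract the known terms from T to get the rank-1 residual R = (1, 0) ⊗ (0, -2, -2) ⊗ w, so R[i,j,k] = a[i]·b[j]·w[k]. Pick indices with nonzero a[0]·b[1] = (1)·(-2) = -2. Only the fibre through (0,1,·) is needed: R[0,1,:] = T[0,1,:] − Σₗ aₗ[0]bₗ[1]cₗ = [-1, -5, 2] − (0)·(-1)·(-2, -1, 1) − (-1)·(1)·(1, 1, 2) = [0, -4, 4]. Then w[k] = R[0,1,k] / -2 for each k, giving w = [0, -4, 4] / -2 = (0, 2, -2).

w = (0, 2, -2)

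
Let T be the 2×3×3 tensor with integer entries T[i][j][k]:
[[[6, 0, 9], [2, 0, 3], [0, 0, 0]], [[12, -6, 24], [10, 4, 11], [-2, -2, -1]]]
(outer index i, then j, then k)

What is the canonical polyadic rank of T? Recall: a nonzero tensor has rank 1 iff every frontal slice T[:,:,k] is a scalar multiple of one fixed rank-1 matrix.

2

Lower bound: the mode-2 unfolding of T (rows indexed by j, columns by (i,k) = (0,0), (0,1), (0,2), (1,0), (1,1), (1,2)) is [[6, 0, 9, 12, -6, 24], [2, 0, 3, 10, 4, 11], [0, 0, 0, -2, -2, -1]].
There the 2×2 minor on rows j ∈ {0, 1}, columns (i,k) ∈ {(0,0), (1,0)} is det [[6, 12], [2, 10]] = 36 ≠ 0, so this unfolding has rank ≥ 2; CP rank is at least every unfolding rank, so rank(T) ≥ 2. (Unfolding ranks only ever bound the CP rank from below — rank(T) can be strictly larger than all of them — so the matching upper bound has to come from an explicit 2-term decomposition.)
Upper bound — finding two terms. Write S_k = T[:,:,k] for the frontal slices: S₀ = [[6, 2, 0], [12, 10, -2]], S₁ = [[0, 0, 0], [-6, 4, -2]], S₂ = [[9, 3, 0], [24, 11, -1]].
If T = a₁ (x) b₁ (x) c₁ + a₂ (x) b₂ (x) c₂ then each S_k = c₁[k]·a₁b₁ᵀ + c₂[k]·a₂b₂ᵀ. S₀ and S₁ are linearly independent, so a₁b₁ᵀ and a₂b₂ᵀ must span the same plane of matrices: they are the rank-1 matrices of the form x·S₀ + y·S₁.
The 2×2 minor of x·S₀ + y·S₁ on rows {0,1}, columns {0,1} is 36·x² + 36·xy = 36·(x + y)(x), vanishing at (x:y) = (1:-1) and (0:1).
M₁ = S₀ − S₁ = [[6, 2, 0], [18, 6, 0]] = 2·[1, 3][3, 1, 0]ᵀ and M₂ = S₁ = [[0, 0, 0], [-6, 4, -2]] = (-2)·[0, 1][3, -2, 1]ᵀ, so take a₁ = [1, 3], b₁ = [3, 1, 0], a₂ = [0, 1], b₂ = [3, -2, 1].
Each slice is an integer combination of E₁ = a₁b₁ᵀ and E₂ = a₂b₂ᵀ: S₀ = 2·E₁ − 2·E₂, S₁ = −2·E₂, S₂ = 3·E₁ − E₂; reading off coefficients, c₁ = [2, 0, 3] and c₂ = [-2, -2, -1].
Hence T = [1, 3] (x) [3, 1, 0] (x) [2, 0, 3] + [0, 1] (x) [3, -2, 1] (x) [-2, -2, -1], so rank(T) ≤ 2.
These bounds meet, so rank(T) = 2.
Check entry T[1,2,0] = -2: (3)·(0)·(2) + (1)·(1)·(-2) = -2.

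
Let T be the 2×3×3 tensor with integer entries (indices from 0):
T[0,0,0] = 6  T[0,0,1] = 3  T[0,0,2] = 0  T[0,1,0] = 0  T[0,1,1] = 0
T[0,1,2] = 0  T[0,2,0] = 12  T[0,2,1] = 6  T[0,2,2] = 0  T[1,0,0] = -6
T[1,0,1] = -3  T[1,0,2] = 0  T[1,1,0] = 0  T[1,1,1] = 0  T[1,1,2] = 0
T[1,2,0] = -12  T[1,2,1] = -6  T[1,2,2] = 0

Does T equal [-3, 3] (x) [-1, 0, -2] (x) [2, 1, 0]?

Reconstruct entrywise from the claimed factors. For example, T[1,2,1] = -6 and Σₗ aₗ[1]bₗ[2]cₗ[1] = (3)·(-2)·(1) = -6; checking all 18 entries, every one matches. The claim holds.

Yes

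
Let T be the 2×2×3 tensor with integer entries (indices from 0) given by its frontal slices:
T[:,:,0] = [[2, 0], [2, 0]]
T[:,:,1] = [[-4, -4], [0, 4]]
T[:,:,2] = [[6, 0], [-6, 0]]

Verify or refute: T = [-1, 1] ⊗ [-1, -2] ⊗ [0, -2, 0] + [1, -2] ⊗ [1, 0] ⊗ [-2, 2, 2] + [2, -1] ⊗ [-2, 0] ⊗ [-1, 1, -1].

Reconstruct entrywise from the claimed factors. For example, T[0,1,2] = 0 and Σₗ aₗ[0]bₗ[1]cₗ[2] = (-1)·(-2)·(0) + (1)·(0)·(2) + (2)·(0)·(-1) = 0; checking all 12 entries, every one matches. The claim holds.

Yes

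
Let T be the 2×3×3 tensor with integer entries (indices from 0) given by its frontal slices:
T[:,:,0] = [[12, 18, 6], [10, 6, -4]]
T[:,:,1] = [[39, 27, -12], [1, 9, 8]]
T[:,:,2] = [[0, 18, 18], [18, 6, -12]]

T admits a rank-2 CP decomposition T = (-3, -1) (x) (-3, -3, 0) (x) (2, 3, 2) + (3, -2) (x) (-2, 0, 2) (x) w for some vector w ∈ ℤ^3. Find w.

w = (1, -2, 3)

Subtract the known terms from T to get the rank-1 residual R = (3, -2) (x) (-2, 0, 2) (x) w, so R[i,j,k] = a[i]·b[j]·w[k]. Pick indices with nonzero a[0]·b[0] = (3)·(-2) = -6. Only the fibre through (0,0,·) is needed: R[0,0,:] = T[0,0,:] − Σₗ aₗ[0]bₗ[0]cₗ = [12, 39, 0] − (-3)·(-3)·(2, 3, 2) = [-6, 12, -18]. Then w[k] = R[0,0,k] / -6 for each k, giving w = [-6, 12, -18] / -6 = (1, -2, 3).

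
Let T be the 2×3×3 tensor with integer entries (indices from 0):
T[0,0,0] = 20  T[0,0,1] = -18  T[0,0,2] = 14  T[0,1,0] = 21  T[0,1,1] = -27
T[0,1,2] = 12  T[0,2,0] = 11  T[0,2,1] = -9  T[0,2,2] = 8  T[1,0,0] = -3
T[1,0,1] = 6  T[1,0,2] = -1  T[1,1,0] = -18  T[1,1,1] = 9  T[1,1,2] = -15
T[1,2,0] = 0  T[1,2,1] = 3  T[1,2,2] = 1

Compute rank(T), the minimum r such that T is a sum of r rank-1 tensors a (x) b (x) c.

Lower bound: the mode-1 unfolding of T (rows indexed by i, columns by (j,k) = (0,0), (0,1), (0,2), (1,0), (1,1), (1,2), (2,0), (2,1), (2,2)) is [[20, -18, 14, 21, -27, 12, 11, -9, 8], [-3, 6, -1, -18, 9, -15, 0, 3, 1]].
There the 2×2 minor on rows i ∈ {0, 1}, columns (j,k) ∈ {(0,0), (0,1)} is det [[20, -18], [-3, 6]] = 66 ≠ 0, so this unfolding has rank ≥ 2; CP rank is at least every unfolding rank, so rank(T) ≥ 2. (This is only a lower bound: in general the CP rank may exceed every unfolding rank, so we still need to exhibit 2 rank-1 terms summing to T.)
Upper bound — finding two terms. Write S_k = T[:,:,k] for the frontal slices: S₀ = [[20, 21, 11], [-3, -18, 0]], S₁ = [[-18, -27, -9], [6, 9, 3]], S₂ = [[14, 12, 8], [-1, -15, 1]].
If T = a₁ (x) b₁ (x) c₁ + a₂ (x) b₂ (x) c₂ then each S_k = c₁[k]·a₁b₁ᵀ + c₂[k]·a₂b₂ᵀ. S₀ and S₁ are linearly independent, so a₁b₁ᵀ and a₂b₂ᵀ must span the same plane of matrices: they are the rank-1 matrices of the form x·S₀ + y·S₁.
The 2×2 minor of x·S₀ + y·S₁ on rows {0,1}, columns {0,1} is −297·x² + 297·xy = (-297)·(x − y)(x), vanishing at (x:y) = (1:1) and (0:1).
M₁ = S₀ + S₁ = [[2, -6, 2], [3, -9, 3]] = [2, 3][1, -3, 1]ᵀ and M₂ = S₁ = [[-18, -27, -9], [6, 9, 3]] = (-3)·[3, -1][2, 3, 1]ᵀ, so take a₁ = [2, 3], b₁ = [1, -3, 1], a₂ = [3, -1], b₂ = [2, 3, 1].
Each slice is an integer combination of E₁ = a₁b₁ᵀ and E₂ = a₂b₂ᵀ: S₀ = E₁ + 3·E₂, S₁ = −3·E₂, S₂ = E₁ + 2·E₂; reading off coefficients, c₁ = [1, 0, 1] and c₂ = [3, -3, 2].
Hence T = [2, 3] (x) [1, -3, 1] (x) [1, 0, 1] + [3, -1] (x) [2, 3, 1] (x) [3, -3, 2], so rank(T) ≤ 2.
These bounds meet, so rank(T) = 2.

2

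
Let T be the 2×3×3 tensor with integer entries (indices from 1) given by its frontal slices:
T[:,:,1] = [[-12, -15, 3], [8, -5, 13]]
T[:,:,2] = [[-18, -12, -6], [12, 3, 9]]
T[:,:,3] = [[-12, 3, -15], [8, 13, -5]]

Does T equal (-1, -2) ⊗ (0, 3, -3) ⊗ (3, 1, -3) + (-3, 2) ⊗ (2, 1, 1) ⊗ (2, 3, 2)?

No

Reconstruct entry (2,2,1) from the claimed factors: Σₗ aₗ[2]bₗ[2]cₗ[1] = (-2)·(3)·(3) + (2)·(1)·(2) = -14, but T[2,2,1] = -5. The claim is false.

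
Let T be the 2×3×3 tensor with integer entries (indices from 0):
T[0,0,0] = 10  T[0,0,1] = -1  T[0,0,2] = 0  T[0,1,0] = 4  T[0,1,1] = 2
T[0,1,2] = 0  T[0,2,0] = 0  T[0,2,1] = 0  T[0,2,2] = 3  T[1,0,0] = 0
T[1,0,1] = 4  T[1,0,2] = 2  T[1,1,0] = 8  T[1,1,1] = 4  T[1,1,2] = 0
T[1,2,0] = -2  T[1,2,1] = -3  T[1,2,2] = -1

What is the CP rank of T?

3

Lower bound: the mode-3 unfolding of T (rows indexed by k, columns by (i,j) = (0,0), (0,1), (0,2), (1,0), (1,1), (1,2)) is [[10, 4, 0, 0, 8, -2], [-1, 2, 0, 4, 4, -3], [0, 0, 3, 2, 0, -1]].
There the 3×3 minor on rows k ∈ {0, 1, 2}, columns (i,j) ∈ {(0,0), (0,1), (0,2)} is det [[10, 4, 0], [-1, 2, 0], [0, 0, 3]] = 72 ≠ 0, so this unfolding has rank ≥ 3; CP rank is at least every unfolding rank, so rank(T) ≥ 3. (Flattening ranks never certify an upper bound on CP rank; for that we must actually write T with 3 rank-1 terms.)
Upper bound: T is a sum of 3 rank-1 terms, T = (1, -1) (x) (2, 0, -1) (x) (2, -1, -1) + (1, 0) (x) (1, 0, 1) (x) (4, 0, 2) + (1, 2) (x) (1, 2, -1) (x) (2, 1, 0) (written with every a and b primitive with positive leading entry and the scale carried by c; CP decompositions are not unique, and this one is verified by expanding entrywise), so rank(T) ≤ 3.
These bounds meet, so rank(T) = 3.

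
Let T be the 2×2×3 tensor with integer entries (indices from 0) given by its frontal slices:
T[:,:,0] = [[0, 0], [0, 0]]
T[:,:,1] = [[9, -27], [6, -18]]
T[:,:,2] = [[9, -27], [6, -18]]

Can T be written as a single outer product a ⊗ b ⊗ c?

If T = a ⊗ b ⊗ c then every fibre of T is a multiple of the corresponding factor, so read the factors off the fibres through the nonzero entry T[0,0,1] = 9.
The mode-1 fibre T[:,0,1] = [9, 6] gives a = [3, 2] (primitive direction); the mode-2 fibre T[0,:,1] = [9, -27] gives b = [1, -3]; then c[k] = T[0,0,k] / (a[0]·b[0]) = [0, 9, 9] / 3 = [0, 3, 3].
Expanding [3, 2] ⊗ [1, -3] ⊗ [0, 3, 3] reproduces all 12 entries of T, so T = [3, 2] ⊗ [1, -3] ⊗ [0, 3, 3] and rank(T) ≤ 1.
Equivalently every frontal slice T[:,:,k] is c[k] times the rank-1 matrix [3, 2] ⊗ [1, -3]. So T has rank 1 (it is nonzero).

Yes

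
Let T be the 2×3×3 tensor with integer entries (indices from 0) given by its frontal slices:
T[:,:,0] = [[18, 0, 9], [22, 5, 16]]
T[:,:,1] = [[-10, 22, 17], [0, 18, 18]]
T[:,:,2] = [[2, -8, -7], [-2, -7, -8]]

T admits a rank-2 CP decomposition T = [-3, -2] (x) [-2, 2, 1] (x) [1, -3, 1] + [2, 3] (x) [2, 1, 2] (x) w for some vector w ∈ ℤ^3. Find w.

w = [3, 2, -1]

Subtract the known terms from T to get the rank-1 residual R = [2, 3] (x) [2, 1, 2] (x) w, so R[i,j,k] = a[i]·b[j]·w[k]. Pick indices with nonzero a[0]·b[0] = (2)·(2) = 4. Only the fibre through (0,0,·) is needed: R[0,0,:] = T[0,0,:] − Σₗ aₗ[0]bₗ[0]cₗ = [18, -10, 2] − (-3)·(-2)·[1, -3, 1] = [12, 8, -4]. Then w[k] = R[0,0,k] / 4 for each k, giving w = [12, 8, -4] / 4 = [3, 2, -1].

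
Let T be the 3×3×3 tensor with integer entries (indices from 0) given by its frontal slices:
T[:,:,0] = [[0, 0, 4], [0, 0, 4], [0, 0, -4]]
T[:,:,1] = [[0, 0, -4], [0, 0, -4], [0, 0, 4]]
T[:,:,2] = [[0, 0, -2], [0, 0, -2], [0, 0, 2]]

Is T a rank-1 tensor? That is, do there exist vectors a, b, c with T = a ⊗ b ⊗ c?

If T = a ⊗ b ⊗ c then every fibre of T is a multiple of the corresponding factor, so read the factors off the fibres through the nonzero entry T[0,2,0] = 4.
The mode-1 fibre T[:,2,0] = [4, 4, -4] gives a = [1, 1, -1] (primitive direction); the mode-2 fibre T[0,:,0] = [0, 0, 4] gives b = [0, 0, 1]; then c[k] = T[0,2,k] / (a[0]·b[2]) = [4, -4, -2] / 1 = [4, -4, -2].
Expanding [1, 1, -1] ⊗ [0, 0, 1] ⊗ [4, -4, -2] reproduces all 27 entries of T, so T = [1, 1, -1] ⊗ [0, 0, 1] ⊗ [4, -4, -2] and rank(T) ≤ 1.
Equivalently every frontal slice T[:,:,k] is c[k] times the rank-1 matrix [1, 1, -1] ⊗ [0, 0, 1]. So T has rank 1 (it is nonzero).

Yes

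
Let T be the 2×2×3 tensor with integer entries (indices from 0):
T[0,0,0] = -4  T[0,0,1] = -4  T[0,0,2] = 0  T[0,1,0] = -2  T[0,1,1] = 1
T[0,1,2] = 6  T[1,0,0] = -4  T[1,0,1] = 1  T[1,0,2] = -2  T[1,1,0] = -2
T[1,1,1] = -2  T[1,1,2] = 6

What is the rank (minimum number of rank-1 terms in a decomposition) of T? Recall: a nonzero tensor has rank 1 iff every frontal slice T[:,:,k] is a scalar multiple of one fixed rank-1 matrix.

Lower bound: the mode-3 unfolding of T (rows indexed by k, columns by (i,j) = (0,0), (0,1), (1,0), (1,1)) is [[-4, -2, -4, -2], [-4, 1, 1, -2], [0, 6, -2, 6]].
There the 3×3 minor on rows k ∈ {0, 1, 2}, columns (i,j) ∈ {(0,0), (0,1), (1,0)} is det [[-4, -2, -4], [-4, 1, 1], [0, 6, -2]] = 144 ≠ 0, so this unfolding has rank ≥ 3; CP rank is at least every unfolding rank, so rank(T) ≥ 3. (This is only a lower bound: in general the CP rank may exceed every unfolding rank, so we still need to exhibit 3 rank-1 terms summing to T.)
Upper bound: T is a sum of 3 rank-1 terms, T = (0, 1) ⊗ (2, -1) ⊗ (0, 2, -2) + (1, 1) ⊗ (2, 1) ⊗ (-2, -1, 2) + (2, 1) ⊗ (1, -1) ⊗ (0, -1, -2) (written with every a and b primitive with positive leading entry and the scale carried by c; CP decompositions are not unique, and this one is verified by expanding entrywise), so rank(T) ≤ 3.
These bounds meet, so rank(T) = 3.

3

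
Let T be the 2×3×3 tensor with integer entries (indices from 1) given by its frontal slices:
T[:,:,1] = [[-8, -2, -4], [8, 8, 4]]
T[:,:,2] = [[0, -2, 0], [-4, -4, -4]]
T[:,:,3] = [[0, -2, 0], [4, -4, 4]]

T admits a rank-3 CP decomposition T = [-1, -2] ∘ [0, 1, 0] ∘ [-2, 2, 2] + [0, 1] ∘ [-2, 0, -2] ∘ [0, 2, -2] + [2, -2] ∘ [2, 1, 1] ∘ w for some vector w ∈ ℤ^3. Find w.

Subtract the known terms from T to get the rank-1 residual R = [2, -2] ∘ [2, 1, 1] ∘ w, so R[i,j,k] = a[i]·b[j]·w[k]. Pick indices with nonzero a[1]·b[1] = (2)·(2) = 4. Only the fibre through (1,1,·) is needed: R[1,1,:] = T[1,1,:] − Σₗ aₗ[1]bₗ[1]cₗ = [-8, 0, 0] − (-1)·(0)·[-2, 2, 2] − (0)·(-2)·[0, 2, -2] = [-8, 0, 0]. Then w[k] = R[1,1,k] / 4 for each k, giving w = [-8, 0, 0] / 4 = [-2, 0, 0].

w = [-2, 0, 0]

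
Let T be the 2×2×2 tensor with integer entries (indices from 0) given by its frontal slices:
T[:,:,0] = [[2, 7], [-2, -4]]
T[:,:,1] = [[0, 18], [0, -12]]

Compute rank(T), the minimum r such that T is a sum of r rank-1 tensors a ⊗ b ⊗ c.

2

Lower bound: the mode-3 unfolding of T (rows indexed by k, columns by (i,j) = (0,0), (0,1), (1,0), (1,1)) is [[2, 7, -2, -4], [0, 18, 0, -12]].
There the 2×2 minor on rows k ∈ {0, 1}, columns (i,j) ∈ {(0,0), (0,1)} is det [[2, 7], [0, 18]] = 36 ≠ 0, so this unfolding has rank ≥ 2; CP rank is at least every unfolding rank, so rank(T) ≥ 2. (Flattening ranks never certify an upper bound on CP rank; for that we must actually write T with 2 rank-1 terms.)
Upper bound — finding two terms. Write S_k = T[:,:,k] for the frontal slices: S₀ = [[2, 7], [-2, -4]], S₁ = [[0, 18], [0, -12]].
If T = a₁ ⊗ b₁ ⊗ c₁ + a₂ ⊗ b₂ ⊗ c₂ then each S_k = c₁[k]·a₁b₁ᵀ + c₂[k]·a₂b₂ᵀ. S₀ and S₁ are linearly independent, so a₁b₁ᵀ and a₂b₂ᵀ must span the same plane of matrices: they are the rank-1 matrices of the form x·S₀ + y·S₁.
det(x·S₀ + y·S₁) is 6·x² + 12·xy = 6·(x + 2·y)(x), vanishing at (x:y) = (2:-1) and (0:1).
M₁ = 2·S₀ − S₁ = [[4, -4], [-4, 4]] = 4·[1, -1][1, -1]ᵀ and M₂ = S₁ = [[0, 18], [0, -12]] = 6·[3, -2][0, 1]ᵀ, so take a₁ = [1, -1], b₁ = [1, -1], a₂ = [3, -2], b₂ = [0, 1].
Each slice is an integer combination of E₁ = a₁b₁ᵀ and E₂ = a₂b₂ᵀ: S₀ = 2·E₁ + 3·E₂, S₁ = 6·E₂; reading off coefficients, c₁ = [2, 0] and c₂ = [3, 6].
Hence T = [1, -1] ⊗ [1, -1] ⊗ [2, 0] + [3, -2] ⊗ [0, 1] ⊗ [3, 6], so rank(T) ≤ 2.
These bounds meet, so rank(T) = 2.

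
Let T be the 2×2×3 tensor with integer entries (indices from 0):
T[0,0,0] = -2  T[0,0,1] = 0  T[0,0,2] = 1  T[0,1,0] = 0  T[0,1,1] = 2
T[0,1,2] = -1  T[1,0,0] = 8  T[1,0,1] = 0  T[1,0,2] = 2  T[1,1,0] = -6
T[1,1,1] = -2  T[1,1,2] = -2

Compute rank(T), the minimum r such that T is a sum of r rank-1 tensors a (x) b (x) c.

3

Lower bound: the mode-3 unfolding of T (rows indexed by k, columns by (i,j) = (0,0), (0,1), (1,0), (1,1)) is [[-2, 0, 8, -6], [0, 2, 0, -2], [1, -1, 2, -2]].
There the 3×3 minor on rows k ∈ {0, 1, 2}, columns (i,j) ∈ {(0,0), (0,1), (1,0)} is det [[-2, 0, 8], [0, 2, 0], [1, -1, 2]] = -24 ≠ 0, so this unfolding has rank ≥ 3; CP rank is at least every unfolding rank, so rank(T) ≥ 3. (Unfolding ranks only ever bound the CP rank from below — rank(T) can be strictly larger than all of them — so the matching upper bound has to come from an explicit 3-term decomposition.)
Upper bound: T is a sum of 3 rank-1 terms, T = [1, -1] (x) [0, 1] (x) [4, 2, 0] + [1, -1] (x) [2, 1] (x) [-2, 0, 0] + [1, 2] (x) [1, -1] (x) [2, 0, 1] (one valid choice — decompositions are not unique — normalised so each a, b is primitive with positive first nonzero entry; check it by expanding all entries), so rank(T) ≤ 3.
These bounds meet, so rank(T) = 3.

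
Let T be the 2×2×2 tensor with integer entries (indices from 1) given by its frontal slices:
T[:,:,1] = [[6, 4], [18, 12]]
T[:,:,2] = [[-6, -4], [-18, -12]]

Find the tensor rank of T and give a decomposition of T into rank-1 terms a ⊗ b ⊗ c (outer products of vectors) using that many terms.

Lower bound: T ≠ 0 (e.g. T[1,1,1] = 6), so rank(T) ≥ 1.
Upper bound: if T = a ⊗ b ⊗ c then every fibre of T is a multiple of the corresponding factor, so read the factors off the fibres through the nonzero entry T[1,1,1] = 6.
The mode-1 fibre T[:,1,1] = [6, 18] gives a = [1, 3] (primitive direction); the mode-2 fibre T[1,:,1] = [6, 4] gives b = [3, 2]; then c[k] = T[1,1,k] / (a[1]·b[1]) = [6, -6] / 3 = [2, -2].
Expanding [1, 3] ⊗ [3, 2] ⊗ [2, -2] reproduces all 8 entries of T, so T = [1, 3] ⊗ [3, 2] ⊗ [2, -2] and rank(T) ≤ 1.
These bounds meet, so rank(T) = 1.

rank(T) = 1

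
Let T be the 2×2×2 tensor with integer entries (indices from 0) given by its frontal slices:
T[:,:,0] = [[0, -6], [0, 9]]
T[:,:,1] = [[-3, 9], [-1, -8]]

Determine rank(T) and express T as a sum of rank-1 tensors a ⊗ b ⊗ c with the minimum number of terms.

rank(T) = 2

Lower bound: in the mode-2 unfolding of T (rows indexed by j, columns by (i,k)) the 2×2 minor on rows j ∈ {0, 1}, columns (i,k) ∈ {(0,0), (0,1)} is det [[0, -3], [-6, 9]] = -18 ≠ 0, so that unfolding has rank ≥ 2 and hence rank(T) ≥ 2 (CP rank is at least every unfolding rank, though it can be larger).
Upper bound: with S_k = T[:,:,k], the two rank-1 terms a₁b₁ᵀ, a₂b₂ᵀ are the rank-1 members of the pencil x·S₀ + y·S₁.
det(x·S₀ + y·S₁) is −33·xy + 33·y² = (-33)·(x − y)(y), vanishing at (x:y) = (1:1) and (1:0).
M₁ = S₀ + S₁ = [[-3, 3], [-1, 1]] = −[3, 1][1, -1]ᵀ and M₂ = S₀ = [[0, -6], [0, 9]] = (-3)·[2, -3][0, 1]ᵀ, so take a₁ = [3, 1], b₁ = [1, -1], a₂ = [2, -3], b₂ = [0, 1].
Each slice is an integer combination of E₁ = a₁b₁ᵀ and E₂ = a₂b₂ᵀ: S₀ = −3·E₂, S₁ = −E₁ + 3·E₂; reading off coefficients, c₁ = [0, -1] and c₂ = [-3, 3].
Hence T = [3, 1] ⊗ [1, -1] ⊗ [0, -1] + [2, -3] ⊗ [0, 1] ⊗ [-3, 3], so rank(T) ≤ 2.
These bounds meet, so rank(T) = 2.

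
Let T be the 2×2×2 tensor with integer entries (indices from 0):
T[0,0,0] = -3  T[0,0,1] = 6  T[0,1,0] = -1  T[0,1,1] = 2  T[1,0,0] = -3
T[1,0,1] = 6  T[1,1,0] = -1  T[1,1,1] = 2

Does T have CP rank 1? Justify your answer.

If T = a ⊗ b ⊗ c then every fibre of T is a multiple of the corresponding factor, so read the factors off the fibres through the nonzero entry T[0,0,0] = -3.
The mode-1 fibre T[:,0,0] = [-3, -3] gives a = (1, 1) (primitive direction); the mode-2 fibre T[0,:,0] = [-3, -1] gives b = (3, 1); then c[k] = T[0,0,k] / (a[0]·b[0]) = [-3, 6] / 3 = (-1, 2).
Expanding (1, 1) ⊗ (3, 1) ⊗ (-1, 2) reproduces all 8 entries of T, so T = (1, 1) ⊗ (3, 1) ⊗ (-1, 2) and rank(T) ≤ 1.
Equivalently every frontal slice T[:,:,k] is c[k] times the rank-1 matrix (1, 1) ⊗ (3, 1). So T has rank 1 (it is nonzero).

Yes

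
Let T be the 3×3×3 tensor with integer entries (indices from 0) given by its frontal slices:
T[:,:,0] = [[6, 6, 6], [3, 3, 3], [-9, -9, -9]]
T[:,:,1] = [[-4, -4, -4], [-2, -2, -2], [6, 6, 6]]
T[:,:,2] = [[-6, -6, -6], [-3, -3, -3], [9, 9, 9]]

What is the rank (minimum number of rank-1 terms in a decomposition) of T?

1

Lower bound: T ≠ 0 (e.g. T[0,0,0] = 6), so rank(T) ≥ 1.
Upper bound: the mode-1 fibre T[:,0,0] = [6, 3, -9] gives a = [2, 1, -3] (primitive direction); the mode-2 fibre T[0,:,0] = [6, 6, 6] gives b = [1, 1, 1]; then c[k] = T[0,0,k] / (a[0]·b[0]) = [6, -4, -6] / 2 = [3, -2, -3].
Expanding [2, 1, -3] (x) [1, 1, 1] (x) [3, -2, -3] reproduces all 27 entries of T, so T = [2, 1, -3] (x) [1, 1, 1] (x) [3, -2, -3] and rank(T) ≤ 1.
These bounds meet, so rank(T) = 1.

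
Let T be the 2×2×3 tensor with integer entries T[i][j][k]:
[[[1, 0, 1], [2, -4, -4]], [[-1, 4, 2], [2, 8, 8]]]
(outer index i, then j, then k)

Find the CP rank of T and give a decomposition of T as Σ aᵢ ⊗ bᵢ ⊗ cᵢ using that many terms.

Lower bound: the mode-3 unfolding of T (rows indexed by k, columns by (i,j) = (0,0), (0,1), (1,0), (1,1)) is [[1, 2, -1, 2], [0, -4, 4, 8], [1, -4, 2, 8]].
There the 3×3 minor on rows k ∈ {0, 1, 2}, columns (i,j) ∈ {(0,0), (0,1), (1,0)} is det [[1, 2, -1], [0, -4, 4], [1, -4, 2]] = 12 ≠ 0, so this unfolding has rank ≥ 3; CP rank is at least every unfolding rank, so rank(T) ≥ 3. (This is only a lower bound: in general the CP rank may exceed every unfolding rank, so we still need to exhibit 3 rank-1 terms summing to T.)
Upper bound: T is a sum of 3 rank-1 terms, T = [0, 1] ⊗ [1, 2] ⊗ [2, 2, 2] + [1, -2] ⊗ [1, 0] ⊗ [2, -2, -1] + [1, -1] ⊗ [1, -2] ⊗ [-1, 2, 2] (written with every a and b primitive with positive leading entry and the scale carried by c; CP decompositions are not unique, and this one is verified by expanding entrywise), so rank(T) ≤ 3.
These bounds meet, so rank(T) = 3.
Check entry T[0,0,1] = 0: (0)·(1)·(2) + (1)·(1)·(-2) + (1)·(1)·(2) = 0.

rank(T) = 3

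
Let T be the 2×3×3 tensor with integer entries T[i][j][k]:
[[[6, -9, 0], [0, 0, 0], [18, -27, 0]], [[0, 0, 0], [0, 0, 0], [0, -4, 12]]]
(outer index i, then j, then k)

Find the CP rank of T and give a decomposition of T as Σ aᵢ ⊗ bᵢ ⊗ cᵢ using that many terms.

Lower bound: in the mode-3 unfolding of T (rows indexed by k, columns by (i,j)) the 2×2 minor on rows k ∈ {0, 1}, columns (i,j) ∈ {(0,0), (1,2)} is det [[6, 0], [-9, -4]] = -24 ≠ 0, so that unfolding has rank ≥ 2 and hence rank(T) ≥ 2 (CP rank is at least every unfolding rank, though it can be larger).
Upper bound: with S_k = T[:,:,k], the two rank-1 terms a₁b₁ᵀ, a₂b₂ᵀ are the rank-1 members of the pencil x·S₀ + y·S₁.
The 2×2 minor of x·S₀ + y·S₁ on rows {0,1}, columns {0,2} is −24·xy + 36·y² = (-12)·(2·x − 3·y)(y), vanishing at (x:y) = (3:2) and (1:0).
M₁ = 3·S₀ + 2·S₁ = [[0, 0, 0], [0, 0, -8]] = (-8)·[0, 1][0, 0, 1]ᵀ and M₂ = S₀ = [[6, 0, 18], [0, 0, 0]] = 6·[1, 0][1, 0, 3]ᵀ, so take a₁ = [0, 1], b₁ = [0, 0, 1], a₂ = [1, 0], b₂ = [1, 0, 3].
Each slice is an integer combination of E₁ = a₁b₁ᵀ and E₂ = a₂b₂ᵀ: S₀ = 6·E₂, S₁ = −4·E₁ − 9·E₂, S₂ = 12·E₁; reading off coefficients, c₁ = [0, -4, 12] and c₂ = [6, -9, 0].
Hence T = [0, 1] ⊗ [0, 0, 1] ⊗ [0, -4, 12] + [1, 0] ⊗ [1, 0, 3] ⊗ [6, -9, 0], so rank(T) ≤ 2.
These bounds meet, so rank(T) = 2.

rank(T) = 2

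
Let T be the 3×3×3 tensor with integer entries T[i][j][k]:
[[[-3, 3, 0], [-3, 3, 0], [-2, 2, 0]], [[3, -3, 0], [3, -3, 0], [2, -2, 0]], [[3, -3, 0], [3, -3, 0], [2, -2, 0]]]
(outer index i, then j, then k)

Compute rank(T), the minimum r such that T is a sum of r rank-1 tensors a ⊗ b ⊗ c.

Lower bound: T ≠ 0 (e.g. T[0,0,0] = -3), so rank(T) ≥ 1.
Upper bound: if T = a ⊗ b ⊗ c then every fibre of T is a multiple of the corresponding factor, so read the factors off the fibres through the nonzero entry T[0,0,0] = -3.
The mode-1 fibre T[:,0,0] = [-3, 3, 3] gives a = [1, -1, -1] (primitive direction); the mode-2 fibre T[0,:,0] = [-3, -3, -2] gives b = [3, 3, 2]; then c[k] = T[0,0,k] / (a[0]·b[0]) = [-3, 3, 0] / 3 = [-1, 1, 0].
Expanding [1, -1, -1] ⊗ [3, 3, 2] ⊗ [-1, 1, 0] reproduces all 27 entries of T, so T = [1, -1, -1] ⊗ [3, 3, 2] ⊗ [-1, 1, 0] and rank(T) ≤ 1.
These bounds meet, so rank(T) = 1.

1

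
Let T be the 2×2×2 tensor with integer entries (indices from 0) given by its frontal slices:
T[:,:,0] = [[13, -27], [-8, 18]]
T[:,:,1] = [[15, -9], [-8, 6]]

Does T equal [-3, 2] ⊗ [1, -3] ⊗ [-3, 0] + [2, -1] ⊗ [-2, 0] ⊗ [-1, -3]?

No

Reconstruct entry (0,0,1) from the claimed factors: Σₗ aₗ[0]bₗ[0]cₗ[1] = (-3)·(1)·(0) + (2)·(-2)·(-3) = 12, but T[0,0,1] = 15. The claim is false.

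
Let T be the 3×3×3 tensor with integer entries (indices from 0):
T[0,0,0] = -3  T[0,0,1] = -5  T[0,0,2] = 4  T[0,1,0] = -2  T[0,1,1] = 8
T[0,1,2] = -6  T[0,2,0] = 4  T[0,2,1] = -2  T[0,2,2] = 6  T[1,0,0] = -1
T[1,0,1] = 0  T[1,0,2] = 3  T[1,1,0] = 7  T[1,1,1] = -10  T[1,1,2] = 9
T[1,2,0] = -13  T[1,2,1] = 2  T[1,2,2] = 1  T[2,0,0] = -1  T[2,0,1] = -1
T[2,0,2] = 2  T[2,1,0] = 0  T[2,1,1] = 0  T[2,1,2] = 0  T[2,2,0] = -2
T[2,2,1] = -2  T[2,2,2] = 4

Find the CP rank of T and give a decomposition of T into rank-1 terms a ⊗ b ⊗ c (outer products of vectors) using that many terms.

Lower bound: in the mode-2 unfolding of T (rows indexed by j, columns by (i,k)) the 3×3 minor on rows j ∈ {0, 1, 2}, columns (i,k) ∈ {(0,0), (0,1), (0,2)} is det [[-3, -5, 4], [-2, 8, -6], [4, -2, 6]] = -160 ≠ 0, so that unfolding has rank ≥ 3 and hence rank(T) ≥ 3 (CP rank is at least every unfolding rank, though it can be larger).
Upper bound: T is a sum of 3 rank-1 terms, T = [1, -2, 0] ⊗ [0, 1, -1] ⊗ [-4, 4, -4] + [1, 2, 1] ⊗ [1, 0, 2] ⊗ [-1, -1, 2] + [2, -1, 0] ⊗ [1, -1, -1] ⊗ [-1, -2, 1] (one valid choice — decompositions are not unique — normalised so each a, b is primitive with positive first nonzero entry; check it by expanding all entries), so rank(T) ≤ 3.
These bounds meet, so rank(T) = 3.

rank(T) = 3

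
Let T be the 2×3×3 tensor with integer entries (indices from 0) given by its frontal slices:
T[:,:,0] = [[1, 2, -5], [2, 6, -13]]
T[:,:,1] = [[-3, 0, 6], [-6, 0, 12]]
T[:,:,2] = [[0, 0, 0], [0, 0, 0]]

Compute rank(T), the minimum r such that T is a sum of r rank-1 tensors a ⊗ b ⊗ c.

Lower bound: the mode-1 unfolding of T (rows indexed by i, columns by (j,k) = (0,0), (0,1), (0,2), (1,0), (1,1), (1,2), (2,0), (2,1), (2,2)) is [[1, -3, 0, 2, 0, 0, -5, 6, 0], [2, -6, 0, 6, 0, 0, -13, 12, 0]].
There the 2×2 minor on rows i ∈ {0, 1}, columns (j,k) ∈ {(0,0), (1,0)} is det [[1, 2], [2, 6]] = 2 ≠ 0, so this unfolding has rank ≥ 2; CP rank is at least every unfolding rank, so rank(T) ≥ 2. (Unfolding ranks only ever bound the CP rank from below — rank(T) can be strictly larger than all of them — so the matching upper bound has to come from an explicit 2-term decomposition.)
Upper bound — finding two terms. Write S_k = T[:,:,k] for the frontal slices: S₀ = [[1, 2, -5], [2, 6, -13]], S₁ = [[-3, 0, 6], [-6, 0, 12]], S₂ = [[0, 0, 0], [0, 0, 0]].
If T = a₁ ⊗ b₁ ⊗ c₁ + a₂ ⊗ b₂ ⊗ c₂ then each S_k = c₁[k]·a₁b₁ᵀ + c₂[k]·a₂b₂ᵀ. S₀ and S₁ are linearly independent, so a₁b₁ᵀ and a₂b₂ᵀ must span the same plane of matrices: they are the rank-1 matrices of the form x·S₀ + y·S₁.
The 2×2 minor of x·S₀ + y·S₁ on rows {0,1}, columns {0,1} is 2·x² − 6·xy = 2·(x − 3·y)(x), vanishing at (x:y) = (3:1) and (0:1).
M₁ = 3·S₀ + S₁ = [[0, 6, -9], [0, 18, -27]] = 3·[1, 3][0, 2, -3]ᵀ and M₂ = S₁ = [[-3, 0, 6], [-6, 0, 12]] = (-3)·[1, 2][1, 0, -2]ᵀ, so take a₁ = [1, 3], b₁ = [0, 2, -3], a₂ = [1, 2], b₂ = [1, 0, -2].
Each slice is an integer combination of E₁ = a₁b₁ᵀ and E₂ = a₂b₂ᵀ: S₀ = E₁ + E₂, S₁ = −3·E₂, S₂ = 0; reading off coefficients, c₁ = [1, 0, 0] and c₂ = [1, -3, 0].
Hence T = [1, 3] ⊗ [0, 2, -3] ⊗ [1, 0, 0] + [1, 2] ⊗ [1, 0, -2] ⊗ [1, -3, 0], so rank(T) ≤ 2.
These bounds meet, so rank(T) = 2.
Check entry T[0,0,0] = 1: (1)·(0)·(1) + (1)·(1)·(1) = 1.

2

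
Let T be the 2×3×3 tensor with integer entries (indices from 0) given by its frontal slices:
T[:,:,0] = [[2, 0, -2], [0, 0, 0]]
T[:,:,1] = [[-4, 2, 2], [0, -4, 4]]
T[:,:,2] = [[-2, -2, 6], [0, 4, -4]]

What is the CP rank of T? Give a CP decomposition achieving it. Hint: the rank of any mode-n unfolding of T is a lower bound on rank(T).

Lower bound: the mode-2 unfolding of T (rows indexed by j, columns by (i,k) = (0,0), (0,1), (0,2), (1,0), (1,1), (1,2)) is [[2, -4, -2, 0, 0, 0], [0, 2, -2, 0, -4, 4], [-2, 2, 6, 0, 4, -4]].
There the 3×3 minor on rows j ∈ {0, 1, 2}, columns (i,k) ∈ {(0,0), (0,1), (0,2)} is det [[2, -4, -2], [0, 2, -2], [-2, 2, 6]] = 8 ≠ 0, so this unfolding has rank ≥ 3; CP rank is at least every unfolding rank, so rank(T) ≥ 3. (This is only a lower bound: in general the CP rank may exceed every unfolding rank, so we still need to exhibit 3 rank-1 terms summing to T.)
Upper bound: T is a sum of 3 rank-1 terms, T = [1, -2] ⊗ [0, 1, -1] ⊗ [0, 2, -2] + [1, 0] ⊗ [0, 0, 1] ⊗ [0, 0, 2] + [1, 0] ⊗ [1, 0, -1] ⊗ [2, -4, -2] (one valid choice — decompositions are not unique — normalised so each a, b is primitive with positive first nonzero entry; check it by expanding all entries), so rank(T) ≤ 3.
These bounds meet, so rank(T) = 3.
Check entry T[0,2,1] = 2: (1)·(-1)·(2) + (1)·(1)·(0) + (1)·(-1)·(-4) = 2.

rank(T) = 3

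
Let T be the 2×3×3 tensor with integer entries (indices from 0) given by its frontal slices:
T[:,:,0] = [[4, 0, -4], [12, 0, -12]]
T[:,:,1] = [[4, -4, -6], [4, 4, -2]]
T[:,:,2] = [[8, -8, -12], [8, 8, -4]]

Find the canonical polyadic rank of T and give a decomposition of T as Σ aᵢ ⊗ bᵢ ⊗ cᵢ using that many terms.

Lower bound: the mode-1 unfolding of T (rows indexed by i, columns by (j,k) = (0,0), (0,1), (0,2), (1,0), (1,1), (1,2), (2,0), (2,1), (2,2)) is [[4, 4, 8, 0, -4, -8, -4, -6, -12], [12, 4, 8, 0, 4, 8, -12, -2, -4]].
There the 2×2 minor on rows i ∈ {0, 1}, columns (j,k) ∈ {(0,0), (0,1)} is det [[4, 4], [12, 4]] = -32 ≠ 0, so this unfolding has rank ≥ 2; CP rank is at least every unfolding rank, so rank(T) ≥ 2. (Unfolding ranks only ever bound the CP rank from below — rank(T) can be strictly larger than all of them — so the matching upper bound has to come from an explicit 2-term decomposition.)
Upper bound — finding two terms. Write S_k = T[:,:,k] for the frontal slices: S₀ = [[4, 0, -4], [12, 0, -12]], S₁ = [[4, -4, -6], [4, 4, -2]], S₂ = [[8, -8, -12], [8, 8, -4]].
If T = a₁ ⊗ b₁ ⊗ c₁ + a₂ ⊗ b₂ ⊗ c₂ then each S_k = c₁[k]·a₁b₁ᵀ + c₂[k]·a₂b₂ᵀ. S₀ and S₁ are linearly independent, so a₁b₁ᵀ and a₂b₂ᵀ must span the same plane of matrices: they are the rank-1 matrices of the form x·S₀ + y·S₁.
The 2×2 minor of x·S₀ + y·S₁ on rows {0,1}, columns {0,1} is 64·xy + 32·y² = 32·(y)(2·x + y), vanishing at (x:y) = (1:0) and (1:-2).
M₁ = S₀ = [[4, 0, -4], [12, 0, -12]] = 4·[1, 3][1, 0, -1]ᵀ and M₂ = S₀ − 2·S₁ = [[-4, 8, 8], [4, -8, -8]] = (-4)·[1, -1][1, -2, -2]ᵀ, so take a₁ = [1, 3], b₁ = [1, 0, -1], a₂ = [1, -1], b₂ = [1, -2, -2].
Each slice is an integer combination of E₁ = a₁b₁ᵀ and E₂ = a₂b₂ᵀ: S₀ = 4·E₁, S₁ = 2·E₁ + 2·E₂, S₂ = 4·E₁ + 4·E₂; reading off coefficients, c₁ = [4, 2, 4] and c₂ = [0, 2, 4].
Hence T = [1, 3] ⊗ [1, 0, -1] ⊗ [4, 2, 4] + [1, -1] ⊗ [1, -2, -2] ⊗ [0, 2, 4], so rank(T) ≤ 2.
These bounds meet, so rank(T) = 2.

rank(T) = 2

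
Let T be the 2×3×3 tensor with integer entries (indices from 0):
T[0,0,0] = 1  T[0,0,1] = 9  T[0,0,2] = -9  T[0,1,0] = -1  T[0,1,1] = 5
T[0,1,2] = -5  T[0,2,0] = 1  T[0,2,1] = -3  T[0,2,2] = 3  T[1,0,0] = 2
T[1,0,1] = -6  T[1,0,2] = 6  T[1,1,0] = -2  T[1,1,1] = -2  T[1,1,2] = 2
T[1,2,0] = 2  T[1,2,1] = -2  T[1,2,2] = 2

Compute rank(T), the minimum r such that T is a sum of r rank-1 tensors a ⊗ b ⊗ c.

Lower bound: the mode-2 unfolding of T (rows indexed by j, columns by (i,k) = (0,0), (0,1), (0,2), (1,0), (1,1), (1,2)) is [[1, 9, -9, 2, -6, 6], [-1, 5, -5, -2, -2, 2], [1, -3, 3, 2, -2, 2]].
There the 3×3 minor on rows j ∈ {0, 1, 2}, columns (i,k) ∈ {(0,0), (0,1), (1,1)} is det [[1, 9, -6], [-1, 5, -2], [1, -3, -2]] = -40 ≠ 0, so this unfolding has rank ≥ 3; CP rank is at least every unfolding rank, so rank(T) ≥ 3. (Flattening ranks never certify an upper bound on CP rank; for that we must actually write T with 3 rank-1 terms.)
Upper bound: T is a sum of 3 rank-1 terms, T = [1, 0] ⊗ [1, -2, -1] ⊗ [0, 2, -2] + [1, 2] ⊗ [1, -1, 1] ⊗ [1, -1, 1] + [2, -1] ⊗ [1, 1, 0] ⊗ [0, 4, -4] (written with every a and b primitive with positive leading entry and the scale carried by c; CP decompositions are not unique, and this one is verified by expanding entrywise), so rank(T) ≤ 3.
These bounds meet, so rank(T) = 3.

3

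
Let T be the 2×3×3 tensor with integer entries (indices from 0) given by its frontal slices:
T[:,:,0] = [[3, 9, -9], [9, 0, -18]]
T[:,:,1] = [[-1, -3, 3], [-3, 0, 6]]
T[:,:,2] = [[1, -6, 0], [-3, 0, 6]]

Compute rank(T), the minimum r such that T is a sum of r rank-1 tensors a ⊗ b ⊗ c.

2

Lower bound: in the mode-3 unfolding of T (rows indexed by k, columns by (i,j)) the 2×2 minor on rows k ∈ {0, 2}, columns (i,j) ∈ {(0,0), (0,1)} is det [[3, 9], [1, -6]] = -27 ≠ 0, so that unfolding has rank ≥ 2 and hence rank(T) ≥ 2 (CP rank is at least every unfolding rank, though it can be larger).
Upper bound: with S_k = T[:,:,k], the two rank-1 terms a₁b₁ᵀ, a₂b₂ᵀ are the rank-1 members of the pencil x·S₀ + y·S₂.
The 2×2 minor of x·S₀ + y·S₂ on rows {0,1}, columns {0,1} is −81·x² + 81·xy − 18·y² = (-9)·(3·x − 2·y)(3·x − y), vanishing at (x:y) = (2:3) and (1:3).
M₁ = 2·S₀ + 3·S₂ = [[9, 0, -18], [9, 0, -18]] = 9·[1, 1][1, 0, -2]ᵀ and M₂ = S₀ + 3·S₂ = [[6, -9, -9], [0, 0, 0]] = 3·[1, 0][2, -3, -3]ᵀ, so take a₁ = [1, 1], b₁ = [1, 0, -2], a₂ = [1, 0], b₂ = [2, -3, -3].
Each slice is an integer combination of E₁ = a₁b₁ᵀ and E₂ = a₂b₂ᵀ: S₀ = 9·E₁ − 3·E₂, S₁ = −3·E₁ + E₂, S₂ = −3·E₁ + 2·E₂; reading off coefficients, c₁ = [9, -3, -3] and c₂ = [-3, 1, 2].
Hence T = [1, 1] ⊗ [1, 0, -2] ⊗ [9, -3, -3] + [1, 0] ⊗ [2, -3, -3] ⊗ [-3, 1, 2], so rank(T) ≤ 2.
These bounds meet, so rank(T) = 2.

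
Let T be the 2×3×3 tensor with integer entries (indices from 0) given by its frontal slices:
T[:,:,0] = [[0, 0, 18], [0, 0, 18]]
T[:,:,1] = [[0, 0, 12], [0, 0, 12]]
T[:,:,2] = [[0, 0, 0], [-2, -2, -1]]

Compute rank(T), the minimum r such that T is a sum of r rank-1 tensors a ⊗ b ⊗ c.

Lower bound: the mode-1 unfolding of T (rows indexed by i, columns by (j,k) = (0,0), (0,1), (0,2), (1,0), (1,1), (1,2), (2,0), (2,1), (2,2)) is [[0, 0, 0, 0, 0, 0, 18, 12, 0], [0, 0, -2, 0, 0, -2, 18, 12, -1]].
There the 2×2 minor on rows i ∈ {0, 1}, columns (j,k) ∈ {(0,2), (2,0)} is det [[0, 18], [-2, 18]] = 36 ≠ 0, so this unfolding has rank ≥ 2; CP rank is at least every unfolding rank, so rank(T) ≥ 2. (Flattening ranks never certify an upper bound on CP rank; for that we must actually write T with 2 rank-1 terms.)
Upper bound — finding two terms. Write S_k = T[:,:,k] for the frontal slices: S₀ = [[0, 0, 18], [0, 0, 18]], S₁ = [[0, 0, 12], [0, 0, 12]], S₂ = [[0, 0, 0], [-2, -2, -1]].
If T = a₁ ⊗ b₁ ⊗ c₁ + a₂ ⊗ b₂ ⊗ c₂ then each S_k = c₁[k]·a₁b₁ᵀ + c₂[k]·a₂b₂ᵀ. S₀ and S₂ are linearly independent, so a₁b₁ᵀ and a₂b₂ᵀ must span the same plane of matrices: they are the rank-1 matrices of the form x·S₀ + y·S₂.
The 2×2 minor of x·S₀ + y·S₂ on rows {0,1}, columns {0,2} is 36·xy = 36·(y)(x), vanishing at (x:y) = (1:0) and (0:1).
M₁ = S₀ = [[0, 0, 18], [0, 0, 18]] = 18·[1, 1][0, 0, 1]ᵀ and M₂ = S₂ = [[0, 0, 0], [-2, -2, -1]] = −[0, 1][2, 2, 1]ᵀ, so take a₁ = [1, 1], b₁ = [0, 0, 1], a₂ = [0, 1], b₂ = [2, 2, 1].
Each slice is an integer combination of E₁ = a₁b₁ᵀ and E₂ = a₂b₂ᵀ: S₀ = 18·E₁, S₁ = 12·E₁, S₂ = −E₂; reading off coefficients, c₁ = [18, 12, 0] and c₂ = [0, 0, -1].
Hence T = [1, 1] ⊗ [0, 0, 1] ⊗ [18, 12, 0] + [0, 1] ⊗ [2, 2, 1] ⊗ [0, 0, -1], so rank(T) ≤ 2.
These bounds meet, so rank(T) = 2.

2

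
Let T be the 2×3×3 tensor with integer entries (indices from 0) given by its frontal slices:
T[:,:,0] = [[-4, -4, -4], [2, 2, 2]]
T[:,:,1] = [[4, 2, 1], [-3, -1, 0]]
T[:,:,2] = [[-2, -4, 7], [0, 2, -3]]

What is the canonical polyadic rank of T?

Lower bound: the mode-2 unfolding of T (rows indexed by j, columns by (i,k) = (0,0), (0,1), (0,2), (1,0), (1,1), (1,2)) is [[-4, 4, -2, 2, -3, 0], [-4, 2, -4, 2, -1, 2], [-4, 1, 7, 2, 0, -3]].
There the 3×3 minor on rows j ∈ {0, 1, 2}, columns (i,k) ∈ {(0,0), (0,1), (0,2)} is det [[-4, 4, -2], [-4, 2, -4], [-4, 1, 7]] = 96 ≠ 0, so this unfolding has rank ≥ 3; CP rank is at least every unfolding rank, so rank(T) ≥ 3. (Flattening ranks never certify an upper bound on CP rank; for that we must actually write T with 3 rank-1 terms.)
Upper bound: T is a sum of 3 rank-1 terms, T = [1, -1] (x) [2, 0, -1] (x) [0, 1, 1] + [2, -1] (x) [1, 1, 1] (x) [-2, 1, 2] + [2, -1] (x) [2, 2, -1] (x) [0, 0, -2] (written with every a and b primitive with positive leading entry and the scale carried by c; CP decompositions are not unique, and this one is verified by expanding entrywise), so rank(T) ≤ 3.
These bounds meet, so rank(T) = 3.

3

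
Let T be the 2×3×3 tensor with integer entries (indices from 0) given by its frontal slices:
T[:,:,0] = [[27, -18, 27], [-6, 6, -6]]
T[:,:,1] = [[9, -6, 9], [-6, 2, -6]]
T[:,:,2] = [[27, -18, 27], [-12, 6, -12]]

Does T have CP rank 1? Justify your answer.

The mode-2 unfolding of T (rows indexed by j, columns by (i,k) = (0,0), (0,1), (0,2), (1,0), (1,1), (1,2)) is [[27, 9, 27, -6, -6, -12], [-18, -6, -18, 6, 2, 6], [27, 9, 27, -6, -6, -12]].
There the 2×2 minor on rows j ∈ {0, 1}, columns (i,k) ∈ {(0,0), (1,0)} is det [[27, -6], [-18, 6]] = 54 ≠ 0, so this unfolding has rank ≥ 2; CP rank is at least every unfolding rank, so rank(T) ≥ 2.
In particular rank(T) ≥ 2 > 1, so T is not rank-1.

No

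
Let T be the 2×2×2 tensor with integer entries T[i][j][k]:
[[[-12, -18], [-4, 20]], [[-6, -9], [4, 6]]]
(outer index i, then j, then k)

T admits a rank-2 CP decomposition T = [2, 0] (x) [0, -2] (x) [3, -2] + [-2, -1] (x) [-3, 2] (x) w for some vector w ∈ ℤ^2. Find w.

w = [-2, -3]

Subtract the known terms from T to get the rank-1 residual R = [-2, -1] (x) [-3, 2] (x) w, so R[i,j,k] = a[i]·b[j]·w[k]. Pick indices with nonzero a[0]·b[0] = (-2)·(-3) = 6. Only the fibre through (0,0,·) is needed: R[0,0,:] = T[0,0,:] − Σₗ aₗ[0]bₗ[0]cₗ = [-12, -18] − (2)·(0)·[3, -2] = [-12, -18]. Then w[k] = R[0,0,k] / 6 for each k, giving w = [-12, -18] / 6 = [-2, -3].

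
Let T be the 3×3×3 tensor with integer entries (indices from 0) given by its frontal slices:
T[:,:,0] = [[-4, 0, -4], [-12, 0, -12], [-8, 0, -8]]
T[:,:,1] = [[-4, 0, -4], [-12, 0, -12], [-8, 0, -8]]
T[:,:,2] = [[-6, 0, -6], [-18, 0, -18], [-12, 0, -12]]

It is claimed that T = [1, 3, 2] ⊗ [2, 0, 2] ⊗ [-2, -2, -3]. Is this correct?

Reconstruct entrywise from the claimed factors. For example, T[2,0,2] = -12 and Σₗ aₗ[2]bₗ[0]cₗ[2] = (2)·(2)·(-3) = -12; checking all 27 entries, every one matches. The claim holds.

Yes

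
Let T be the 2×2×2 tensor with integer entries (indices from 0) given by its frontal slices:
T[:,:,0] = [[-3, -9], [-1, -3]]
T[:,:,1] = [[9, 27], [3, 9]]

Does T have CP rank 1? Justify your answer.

Yes

If T = a ⊗ b ⊗ c then every fibre of T is a multiple of the corresponding factor, so read the factors off the fibres through the nonzero entry T[0,0,0] = -3.
The mode-1 fibre T[:,0,0] = [-3, -1] gives a = [3, 1] (primitive direction); the mode-2 fibre T[0,:,0] = [-3, -9] gives b = [1, 3]; then c[k] = T[0,0,k] / (a[0]·b[0]) = [-3, 9] / 3 = [-1, 3].
Expanding [3, 1] ⊗ [1, 3] ⊗ [-1, 3] reproduces all 8 entries of T, so T = [3, 1] ⊗ [1, 3] ⊗ [-1, 3] and rank(T) ≤ 1.
Equivalently every frontal slice T[:,:,k] is c[k] times the rank-1 matrix [3, 1] ⊗ [1, 3]. So T has rank 1 (it is nonzero).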